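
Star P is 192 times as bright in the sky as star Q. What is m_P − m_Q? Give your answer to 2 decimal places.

m_P − m_Q ≈ -5.71

Pogson: Δm = −2.5 log₁₀(ratio) = −2.5 log₁₀(192) = −2.5 × 2.2833 = -5.708
Star P is brighter, so it has the smaller magnitude: the difference is negative.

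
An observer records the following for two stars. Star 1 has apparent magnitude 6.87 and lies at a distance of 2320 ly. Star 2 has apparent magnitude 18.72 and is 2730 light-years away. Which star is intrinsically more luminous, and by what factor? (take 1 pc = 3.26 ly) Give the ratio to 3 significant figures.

Star 1 is more luminous, by a factor of 39700.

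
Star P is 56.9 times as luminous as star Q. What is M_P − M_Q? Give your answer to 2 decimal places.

M_P − M_Q ≈ -4.39

Pogson: ΔM = −2.5 log₁₀(ratio) = −2.5 log₁₀(56.9) = −2.5 × 1.7551 = -4.388
Star P is brighter, so it has the smaller magnitude: the difference is negative.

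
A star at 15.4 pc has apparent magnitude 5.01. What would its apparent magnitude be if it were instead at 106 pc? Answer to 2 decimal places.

m ≈ 9.20

Flux ∝ 1/d², so Δm = 5 log₁₀(d₂/d₁) = 5 log₁₀(106/15.4) = 4.189
m₂ = m₁ + Δm = 5.01 + (4.189) = 9.199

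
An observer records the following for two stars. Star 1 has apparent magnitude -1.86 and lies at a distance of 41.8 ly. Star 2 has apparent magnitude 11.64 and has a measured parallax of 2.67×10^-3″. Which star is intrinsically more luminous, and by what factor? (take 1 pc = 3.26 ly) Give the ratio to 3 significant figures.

Star 1 is more luminous, by a factor of 294.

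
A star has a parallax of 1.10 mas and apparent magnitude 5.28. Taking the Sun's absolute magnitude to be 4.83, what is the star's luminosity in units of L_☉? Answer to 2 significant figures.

d = 1/p = 1000/1.10 mas = 909.1 pc
M = m − 5 log₁₀ d + 5 = 5.28 − 5·2.9586 + 5 = -4.513
M − M_☉ = -4.513 − 4.83 = -9.343
L/L_☉ = 10^(−0.4 × -9.343) = 5460

L/L_☉ ≈ 5500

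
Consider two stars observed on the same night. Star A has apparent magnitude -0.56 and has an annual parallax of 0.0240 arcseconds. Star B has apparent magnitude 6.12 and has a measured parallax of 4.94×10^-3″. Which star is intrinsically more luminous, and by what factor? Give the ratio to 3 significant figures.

Star A: d = 1/p = 1/0.0240″ = 41.67 pc
Star A: M = m − 5 log₁₀ d + 5 = -0.56 − 5·1.6198 + 5 = -3.659
Star B: d = 1/p = 1/4.94×10^-3″ = 202.4 pc
Star B: M = m − 5 log₁₀ d + 5 = 6.12 − 5·2.3063 + 5 = -0.411
ΔM = M_A − M_B = -3.659 − (-0.411) = -3.248; smaller M is more luminous → Star A.
L ratio = 10^(0.4 |ΔM|) = 10^1.299 = 19.91

Star A is more luminous, by a factor of 19.9.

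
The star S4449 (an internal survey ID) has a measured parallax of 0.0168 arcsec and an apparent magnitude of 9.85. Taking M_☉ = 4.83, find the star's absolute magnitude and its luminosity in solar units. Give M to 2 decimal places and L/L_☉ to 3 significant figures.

M ≈ 5.98; L/L_☉ ≈ 0.348

d = 1/p = 1/0.0168″ = 59.52 pc
M = m − 5 log₁₀ d + 5 = 9.85 − 5·1.7747 + 5 = 5.977
M − M_☉ = 5.977 − 4.83 = 1.147
L/L_☉ = 10^(−0.4 × 1.147) = 0.3478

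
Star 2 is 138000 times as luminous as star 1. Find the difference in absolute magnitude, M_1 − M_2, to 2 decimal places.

M_1 − M_2 ≈ 12.85

Pogson: ΔM = −2.5 log₁₀(ratio) = −2.5 log₁₀(138000) = −2.5 × 5.1399 = -12.850
Star 2 is brighter so has the smaller magnitude: M_1 − M_2 is positive.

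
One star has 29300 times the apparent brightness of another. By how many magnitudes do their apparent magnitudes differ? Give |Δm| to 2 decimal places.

|Δm| ≈ 11.17

Pogson: Δm = −2.5 log₁₀(ratio) = −2.5 log₁₀(29300) = −2.5 × 4.4669 = -11.167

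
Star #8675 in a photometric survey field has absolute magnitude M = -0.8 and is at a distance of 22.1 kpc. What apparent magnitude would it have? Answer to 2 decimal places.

m ≈ 15.92

d = 22.1 kpc = 22100 pc
m = M + 5 log₁₀ d − 5 = -0.8 + 5·4.3444 − 5 = 15.922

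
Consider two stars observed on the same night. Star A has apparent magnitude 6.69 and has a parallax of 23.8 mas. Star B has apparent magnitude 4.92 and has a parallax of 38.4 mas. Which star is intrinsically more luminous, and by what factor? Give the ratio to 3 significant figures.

Star A: p = 23.8 mas = 0.0238″ → d = 1/p = 42.02 pc
Star A: M = m − 5 log₁₀ d + 5 = 6.69 − 5·1.6234 + 5 = 3.573
Star B: p = 38.4 mas = 0.0384″ → d = 1/p = 26.04 pc
Star B: M = m − 5 log₁₀ d + 5 = 4.92 − 5·1.4157 + 5 = 2.842
ΔM = M_A − M_B = 3.573 − (2.842) = 0.731; smaller M is more luminous → Star B.
L ratio = 10^(0.4 |ΔM|) = 10^0.292 = 1.961

Star B is more luminous, by a factor of 1.96.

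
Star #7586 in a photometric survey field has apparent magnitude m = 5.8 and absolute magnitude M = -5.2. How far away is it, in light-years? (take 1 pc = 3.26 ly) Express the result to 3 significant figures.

Distance modulus: m − M = 5.8 − (-5.2) = 11.000
m − M = 5 log₁₀ d − 5
log₁₀ d = (m − M)/5 + 1 = 3.2000
d = 10^3.2000 = 1585 pc
= 5167 ly

d ≈ 5170 ly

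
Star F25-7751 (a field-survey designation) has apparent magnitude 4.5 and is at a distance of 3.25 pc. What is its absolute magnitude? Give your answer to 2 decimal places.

M ≈ 6.94

5 log₁₀(d/10 pc) = 5 log₁₀(3.250) − 5 = -2.441
M = m − 5 log₁₀(d/10) = 4.5 + 2.441 = 6.941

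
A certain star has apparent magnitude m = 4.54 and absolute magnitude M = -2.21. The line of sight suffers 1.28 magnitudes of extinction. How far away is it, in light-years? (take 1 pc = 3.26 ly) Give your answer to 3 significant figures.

d ≈ 405 ly

m − M = 5 log₁₀(d/10 pc) + A  ⇒  4.54 − (-2.21) − 1.28 = 5 log₁₀(d/10)
5.470 = 5 log₁₀(d/10)
log₁₀ d = (m − M − A)/5 + 1 = 2.0940
d = 10^2.0940 = 124.2 pc
= 404.8 ly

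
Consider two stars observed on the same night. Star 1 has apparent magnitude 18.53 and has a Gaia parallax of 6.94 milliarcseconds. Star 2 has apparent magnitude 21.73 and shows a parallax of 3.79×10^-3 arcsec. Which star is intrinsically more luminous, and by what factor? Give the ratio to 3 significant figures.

Star 1 is more luminous, by a factor of 5.68.

Star 1: p = 6.94 mas = 6.94×10^-3″ → d = 1/p = 144.1 pc
Star 1: M = m − 5 log₁₀ d + 5 = 18.53 − 5·2.1586 + 5 = 12.737
Star 2: d = 1/p = 1/3.79×10^-3″ = 263.9 pc
Star 2: M = m − 5 log₁₀ d + 5 = 21.73 − 5·2.4214 + 5 = 14.623
ΔM = M_1 − M_2 = 12.737 − (14.623) = -1.886; smaller M is more luminous → Star 1.
L ratio = 10^(0.4 |ΔM|) = 10^0.755 = 5.683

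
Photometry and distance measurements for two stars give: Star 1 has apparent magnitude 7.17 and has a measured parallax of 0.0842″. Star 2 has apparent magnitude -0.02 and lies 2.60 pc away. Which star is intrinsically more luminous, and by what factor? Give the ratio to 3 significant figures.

Star 1: d = 1/p = 1/0.0842″ = 11.88 pc
Star 1: M = m − 5 log₁₀ d + 5 = 7.17 − 5·1.0747 + 5 = 6.797
Star 2: M = m − 5 log₁₀ d + 5 = -0.02 − 5·0.4150 + 5 = 2.905
ΔM = M_1 − M_2 = 6.797 − (2.905) = 3.891; smaller M is more luminous → Star 2.
L ratio = 10^(0.4 |ΔM|) = 10^1.557 = 36.02

Star 2 is more luminous, by a factor of 36.0.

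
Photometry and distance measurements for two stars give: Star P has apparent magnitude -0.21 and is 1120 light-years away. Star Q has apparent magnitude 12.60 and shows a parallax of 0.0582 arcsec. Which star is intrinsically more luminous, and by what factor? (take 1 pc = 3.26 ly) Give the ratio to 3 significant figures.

Star P is more luminous, by a factor of 5.32×10^7.

Star P: d = 1120 ly / 3.26 = 343.6 pc
Star P: M = m − 5 log₁₀ d + 5 = -0.21 − 5·2.5360 + 5 = -7.890
Star Q: d = 1/p = 1/0.0582″ = 17.18 pc
Star Q: M = m − 5 log₁₀ d + 5 = 12.60 − 5·1.2351 + 5 = 11.425
ΔM = M_P − M_Q = -7.890 − (11.425) = -19.315; smaller M is more luminous → Star P.
L ratio = 10^(0.4 |ΔM|) = 10^7.726 = 5.319×10^7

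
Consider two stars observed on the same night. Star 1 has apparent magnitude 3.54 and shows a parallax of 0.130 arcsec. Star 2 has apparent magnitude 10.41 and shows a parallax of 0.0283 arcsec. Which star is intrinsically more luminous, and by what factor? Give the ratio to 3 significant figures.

Star 1: d = 1/p = 1/0.130″ = 7.692 pc
Star 1: M = m − 5 log₁₀ d + 5 = 3.54 − 5·0.8861 + 5 = 4.110
Star 2: d = 1/p = 1/0.0283″ = 35.34 pc
Star 2: M = m − 5 log₁₀ d + 5 = 10.41 − 5·1.5482 + 5 = 7.669
ΔM = M_1 − M_2 = 4.110 − (7.669) = -3.559; smaller M is more luminous → Star 1.
L ratio = 10^(0.4 |ΔM|) = 10^1.424 = 26.53

Star 1 is more luminous, by a factor of 26.5.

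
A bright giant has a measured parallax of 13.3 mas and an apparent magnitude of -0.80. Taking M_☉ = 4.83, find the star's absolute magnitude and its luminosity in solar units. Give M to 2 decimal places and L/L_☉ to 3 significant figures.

M ≈ -5.18; L/L_☉ ≈ 10100

d = 1/p = 1000/13.3 mas = 75.19 pc
M = m − 5 log₁₀ d + 5 = -0.80 − 5·1.8761 + 5 = -5.181
M − M_☉ = -5.181 − 4.83 = -10.011
L/L_☉ = 10^(−0.4 × -10.011) = 10100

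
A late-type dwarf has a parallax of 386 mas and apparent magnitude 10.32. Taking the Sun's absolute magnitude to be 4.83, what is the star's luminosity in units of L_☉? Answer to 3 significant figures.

d = 1/p = 1000/386 mas = 2.591 pc
M = m − 5 log₁₀ d + 5 = 10.32 − 5·0.4134 + 5 = 13.253
M − M_☉ = 13.253 − 4.83 = 8.423
L/L_☉ = 10^(−0.4 × 8.423) = 4.274×10^-4

L/L_☉ ≈ 4.27×10^-4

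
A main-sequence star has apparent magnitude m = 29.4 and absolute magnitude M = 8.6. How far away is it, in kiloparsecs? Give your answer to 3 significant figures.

d ≈ 145 kpc

μ = m − M = 20.800
m − M = 5 log₁₀ d − 5
log₁₀ d = (m − M)/5 + 1 = 5.1600
d = 10^5.1600 = 144500 pc
= 144.5 kpc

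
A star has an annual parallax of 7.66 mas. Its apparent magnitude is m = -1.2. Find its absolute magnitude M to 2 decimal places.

M ≈ -6.78

p = 7.66 mas = 7.66×10^-3″ → d = 1/p = 130.5 pc
5 log₁₀(d/10 pc) = 5 log₁₀(130.5) − 5 = 5.579
M = m − 5 log₁₀(d/10) = -1.2 − 5.579 = -6.779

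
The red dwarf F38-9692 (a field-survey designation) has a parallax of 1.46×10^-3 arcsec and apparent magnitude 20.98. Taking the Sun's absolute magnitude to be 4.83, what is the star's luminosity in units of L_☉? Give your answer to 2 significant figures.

d = 1/p = 1/1.46×10^-3″ = 684.9 pc
M = m − 5 log₁₀ d + 5 = 20.98 − 5·2.8356 + 5 = 11.802
M − M_☉ = 11.802 − 4.83 = 6.972
L/L_☉ = 10^(−0.4 × 6.972) = 1.627×10^-3

L/L_☉ ≈ 1.6×10^-3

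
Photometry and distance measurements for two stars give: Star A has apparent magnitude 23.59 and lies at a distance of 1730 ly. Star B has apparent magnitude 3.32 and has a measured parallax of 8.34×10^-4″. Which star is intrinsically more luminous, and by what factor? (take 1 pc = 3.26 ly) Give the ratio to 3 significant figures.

Star B is more luminous, by a factor of 6.55×10^8.

Star A: d = 1730 ly / 3.26 = 530.7 pc
Star A: M = m − 5 log₁₀ d + 5 = 23.59 − 5·2.7248 + 5 = 14.966
Star B: d = 1/p = 1/8.34×10^-4″ = 1199 pc
Star B: M = m − 5 log₁₀ d + 5 = 3.32 − 5·3.0788 + 5 = -7.074
ΔM = M_A − M_B = 14.966 − (-7.074) = 22.040; smaller M is more luminous → Star B.
L ratio = 10^(0.4 |ΔM|) = 10^8.816 = 6.547×10^8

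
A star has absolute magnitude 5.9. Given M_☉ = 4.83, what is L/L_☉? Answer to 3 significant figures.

L/L_☉ ≈ 0.373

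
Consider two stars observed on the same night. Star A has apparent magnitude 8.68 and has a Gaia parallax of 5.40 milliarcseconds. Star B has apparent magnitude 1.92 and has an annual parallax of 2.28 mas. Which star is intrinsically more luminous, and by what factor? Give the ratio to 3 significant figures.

Star A: p = 5.40 mas = 5.40×10^-3″ → d = 1/p = 185.2 pc
Star A: M = m − 5 log₁₀ d + 5 = 8.68 − 5·2.2676 + 5 = 2.342
Star B: p = 2.28 mas = 2.28×10^-3″ → d = 1/p = 438.6 pc
Star B: M = m − 5 log₁₀ d + 5 = 1.92 − 5·2.6421 + 5 = -6.290
ΔM = M_A − M_B = 2.342 − (-6.290) = 8.632; smaller M is more luminous → Star B.
L ratio = 10^(0.4 |ΔM|) = 10^3.453 = 2837

Star B is more luminous, by a factor of 2840.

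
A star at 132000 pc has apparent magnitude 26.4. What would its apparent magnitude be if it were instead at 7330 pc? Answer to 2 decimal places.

m ≈ 20.12

Flux ∝ 1/d², so Δm = 5 log₁₀(d₂/d₁) = 5 log₁₀(7330/132000) = -6.277
m₂ = m₁ + Δm = 26.4 + (-6.277) = 20.123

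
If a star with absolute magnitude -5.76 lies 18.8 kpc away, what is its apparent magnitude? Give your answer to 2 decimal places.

d = 18.8 kpc = 18800 pc
m = M + 5 log₁₀ d − 5 = -5.76 + 5·4.2742 − 5 = 10.611

m ≈ 10.61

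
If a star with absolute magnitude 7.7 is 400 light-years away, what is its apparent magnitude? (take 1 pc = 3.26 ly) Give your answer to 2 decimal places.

m ≈ 13.14

d = 400 ly / 3.26 = 122.7 pc
m = M + 5 log₁₀ d − 5 = 7.7 + 5·2.0888 − 5 = 13.144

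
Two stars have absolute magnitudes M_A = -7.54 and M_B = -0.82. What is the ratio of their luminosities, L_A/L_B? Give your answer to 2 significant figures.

L_A/L_B ≈ 490

ΔM = M_A − M_B = -6.72
L_A/L_B = 10^(−0.4 ΔM) = 10^2.688 = 487.5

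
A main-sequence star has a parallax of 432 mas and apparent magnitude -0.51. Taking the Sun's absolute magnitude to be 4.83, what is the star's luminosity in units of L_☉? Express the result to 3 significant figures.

L/L_☉ ≈ 7.33

d = 1/p = 1000/432 mas = 2.315 pc
M = m − 5 log₁₀ d + 5 = -0.51 − 5·0.3645 + 5 = 2.667
M − M_☉ = 2.667 − 4.83 = -2.163
L/L_☉ = 10^(−0.4 × -2.163) = 7.329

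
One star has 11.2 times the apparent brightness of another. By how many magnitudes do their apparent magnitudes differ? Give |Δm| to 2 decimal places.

Pogson: Δm = −2.5 log₁₀(ratio) = −2.5 log₁₀(11.2) = −2.5 × 1.0492 = -2.623

|Δm| ≈ 2.62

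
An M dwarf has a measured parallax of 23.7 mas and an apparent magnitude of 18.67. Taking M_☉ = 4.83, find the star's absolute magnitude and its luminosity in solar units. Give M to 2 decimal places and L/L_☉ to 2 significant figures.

M ≈ 15.54; L/L_☉ ≈ 5.2×10^-5

d = 1/p = 1000/23.7 mas = 42.19 pc
M = m − 5 log₁₀ d + 5 = 18.67 − 5·1.6253 + 5 = 15.544
M − M_☉ = 15.544 − 4.83 = 10.714
L/L_☉ = 10^(−0.4 × 10.714) = 5.182×10^-5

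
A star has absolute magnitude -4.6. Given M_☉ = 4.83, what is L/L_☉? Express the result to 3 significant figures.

M − M_☉ = -4.6 − 4.83 = -9.430
L/L_☉ = 10^(−0.4 (M − M_☉)) = 10^3.772 = 5916

L/L_☉ ≈ 5920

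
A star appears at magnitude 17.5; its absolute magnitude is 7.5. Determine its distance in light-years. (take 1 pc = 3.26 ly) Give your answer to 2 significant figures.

μ = m − M = 10.000
m − M = 5 log₁₀ d − 5
log₁₀ d = (m − M)/5 + 1 = 3.0000
d = 10^3.0000 = 1000 pc
= 3260 ly

d ≈ 3300 ly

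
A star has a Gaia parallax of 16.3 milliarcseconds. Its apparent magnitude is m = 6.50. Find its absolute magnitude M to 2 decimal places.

p = 16.3 mas = 0.0163″ → d = 1/p = 61.35 pc
5 log₁₀(d/10 pc) = 5 log₁₀(61.35) − 5 = 3.939
M = m − 5 log₁₀(d/10) = 6.50 − 3.939 = 2.561

M ≈ 2.56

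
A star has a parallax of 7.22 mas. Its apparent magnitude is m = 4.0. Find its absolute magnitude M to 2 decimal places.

M ≈ -1.71

p = 7.22 mas = 7.22×10^-3″ → d = 1/p = 138.5 pc
5 log₁₀(d/10 pc) = 5 log₁₀(138.5) − 5 = 5.707
M = m − 5 log₁₀(d/10) = 4.0 − 5.707 = -1.707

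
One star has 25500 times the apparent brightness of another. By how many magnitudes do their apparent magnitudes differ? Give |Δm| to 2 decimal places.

Pogson: Δm = −2.5 log₁₀(ratio) = −2.5 log₁₀(25500) = −2.5 × 4.4065 = -11.016

|Δm| ≈ 11.02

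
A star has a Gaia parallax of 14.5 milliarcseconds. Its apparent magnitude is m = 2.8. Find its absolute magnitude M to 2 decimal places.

p = 14.5 mas = 0.0145″ → d = 1/p = 68.97 pc
5 log₁₀(d/10 pc) = 5 log₁₀(68.97) − 5 = 4.193
M = m − 5 log₁₀(d/10) = 2.8 − 4.193 = -1.393

M ≈ -1.39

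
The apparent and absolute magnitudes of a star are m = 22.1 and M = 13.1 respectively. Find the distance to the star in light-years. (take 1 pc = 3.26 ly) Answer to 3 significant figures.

d ≈ 2060 ly

μ = m − M = 9.000
m − M = 5 log₁₀ d − 5
log₁₀ d = (m − M)/5 + 1 = 2.8000
d = 10^2.8000 = 631.0 pc
= 2057 ly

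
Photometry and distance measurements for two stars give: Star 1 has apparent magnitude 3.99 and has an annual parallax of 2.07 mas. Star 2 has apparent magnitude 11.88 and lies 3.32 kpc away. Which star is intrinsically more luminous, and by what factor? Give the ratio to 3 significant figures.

Star 1 is more luminous, by a factor of 30.3.

Star 1: p = 2.07 mas = 2.07×10^-3″ → d = 1/p = 483.1 pc
Star 1: M = m − 5 log₁₀ d + 5 = 3.99 − 5·2.6840 + 5 = -4.430
Star 2: d = 3.32 kpc = 3320 pc
Star 2: M = m − 5 log₁₀ d + 5 = 11.88 − 5·3.5211 + 5 = -0.726
ΔM = M_1 − M_2 = -4.430 − (-0.726) = -3.704; smaller M is more luminous → Star 1.
L ratio = 10^(0.4 |ΔM|) = 10^1.482 = 30.32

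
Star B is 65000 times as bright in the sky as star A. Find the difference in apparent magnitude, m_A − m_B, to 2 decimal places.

m_A − m_B ≈ 12.03

Pogson: Δm = −2.5 log₁₀(ratio) = −2.5 log₁₀(65000) = −2.5 × 4.8129 = -12.032
Star B is brighter so has the smaller magnitude: m_A − m_B is positive.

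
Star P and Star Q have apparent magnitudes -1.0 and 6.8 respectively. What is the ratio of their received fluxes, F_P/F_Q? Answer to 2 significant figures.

Δm = -1.0 − (6.8) = -7.8
Flux ratio = 10^(−0.4 Δm) = 10^(−0.4 × -7.8) = 10^3.120 = 1318

F_P/F_Q ≈ 1300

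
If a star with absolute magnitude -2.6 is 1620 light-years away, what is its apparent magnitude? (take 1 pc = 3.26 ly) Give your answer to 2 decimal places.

m ≈ 5.88

d = 1620 ly / 3.26 = 496.9 pc
m = M + 5 log₁₀ d − 5 = -2.6 + 5·2.6963 − 5 = 5.881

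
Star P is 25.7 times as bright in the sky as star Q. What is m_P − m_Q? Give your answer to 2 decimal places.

m_P − m_Q ≈ -3.52

Pogson: Δm = −2.5 log₁₀(ratio) = −2.5 log₁₀(25.7) = −2.5 × 1.4099 = -3.525
Star P is brighter, so it has the smaller magnitude: the difference is negative.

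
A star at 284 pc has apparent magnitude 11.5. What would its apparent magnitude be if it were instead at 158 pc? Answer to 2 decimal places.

Flux ∝ 1/d², so Δm = 5 log₁₀(d₂/d₁) = 5 log₁₀(158/284) = -1.273
m₂ = m₁ + Δm = 11.5 + (-1.273) = 10.227

m ≈ 10.23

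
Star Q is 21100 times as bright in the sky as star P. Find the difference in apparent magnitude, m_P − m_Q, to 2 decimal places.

m_P − m_Q ≈ 10.81

Pogson: Δm = −2.5 log₁₀(ratio) = −2.5 log₁₀(21100) = −2.5 × 4.3243 = -10.811
Star Q is brighter so has the smaller magnitude: m_P − m_Q is positive.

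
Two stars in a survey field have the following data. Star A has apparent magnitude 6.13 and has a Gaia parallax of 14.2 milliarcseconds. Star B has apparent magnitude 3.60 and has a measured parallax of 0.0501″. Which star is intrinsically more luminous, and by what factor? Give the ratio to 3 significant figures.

Star A: p = 14.2 mas = 0.0142″ → d = 1/p = 70.42 pc
Star A: M = m − 5 log₁₀ d + 5 = 6.13 − 5·1.8477 + 5 = 1.891
Star B: d = 1/p = 1/0.0501″ = 19.96 pc
Star B: M = m − 5 log₁₀ d + 5 = 3.60 − 5·1.3002 + 5 = 2.099
ΔM = M_A − M_B = 1.891 − (2.099) = -0.208; smaller M is more luminous → Star A.
L ratio = 10^(0.4 |ΔM|) = 10^0.083 = 1.211

Star A is more luminous, by a factor of 1.21.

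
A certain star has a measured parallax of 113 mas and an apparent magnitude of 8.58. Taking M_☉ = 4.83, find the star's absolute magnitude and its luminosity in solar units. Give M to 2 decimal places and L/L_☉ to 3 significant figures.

M ≈ 8.85; L/L_☉ ≈ 0.0248

d = 1/p = 1000/113 mas = 8.850 pc
M = m − 5 log₁₀ d + 5 = 8.58 − 5·0.9469 + 5 = 8.845
M − M_☉ = 8.845 − 4.83 = 4.015
L/L_☉ = 10^(−0.4 × 4.015) = 0.02477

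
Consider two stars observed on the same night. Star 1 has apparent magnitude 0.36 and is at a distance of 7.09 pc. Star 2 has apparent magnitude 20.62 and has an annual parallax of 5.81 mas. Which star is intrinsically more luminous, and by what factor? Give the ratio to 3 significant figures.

Star 1 is more luminous, by a factor of 216000.

Star 1: M = m − 5 log₁₀ d + 5 = 0.36 − 5·0.8506 + 5 = 1.107
Star 2: p = 5.81 mas = 5.81×10^-3″ → d = 1/p = 172.1 pc
Star 2: M = m − 5 log₁₀ d + 5 = 20.62 − 5·2.2358 + 5 = 14.441
ΔM = M_1 − M_2 = 1.107 − (14.441) = -13.334; smaller M is more luminous → Star 1.
L ratio = 10^(0.4 |ΔM|) = 10^5.334 = 215600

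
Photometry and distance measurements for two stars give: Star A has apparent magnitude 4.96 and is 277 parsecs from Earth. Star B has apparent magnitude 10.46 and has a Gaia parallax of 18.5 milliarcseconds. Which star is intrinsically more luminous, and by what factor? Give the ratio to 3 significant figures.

Star A: M = m − 5 log₁₀ d + 5 = 4.96 − 5·2.4425 + 5 = -2.252
Star B: p = 18.5 mas = 0.0185″ → d = 1/p = 54.05 pc
Star B: M = m − 5 log₁₀ d + 5 = 10.46 − 5·1.7328 + 5 = 6.796
ΔM = M_A − M_B = -2.252 − (6.796) = -9.048; smaller M is more luminous → Star A.
L ratio = 10^(0.4 |ΔM|) = 10^3.619 = 4162

Star A is more luminous, by a factor of 4160.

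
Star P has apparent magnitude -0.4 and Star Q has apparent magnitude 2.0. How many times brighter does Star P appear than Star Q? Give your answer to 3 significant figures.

9.12

Magnitude difference = -2.4
Flux ratio = 10^(−0.4 Δm) = 10^(−0.4 × -2.4) = 10^0.960 = 9.120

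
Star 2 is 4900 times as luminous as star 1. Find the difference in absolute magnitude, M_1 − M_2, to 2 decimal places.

Pogson: ΔM = −2.5 log₁₀(ratio) = −2.5 log₁₀(4900) = −2.5 × 3.6902 = -9.225
Star 2 is brighter so has the smaller magnitude: M_1 − M_2 is positive.

M_1 − M_2 ≈ 9.23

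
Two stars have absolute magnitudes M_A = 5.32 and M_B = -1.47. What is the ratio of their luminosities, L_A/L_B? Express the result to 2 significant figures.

L_A/L_B ≈ 1.9×10^-3

ΔM = M_A − M_B = 6.79
L_A/L_B = 10^(−0.4 ΔM) = 10^-2.716 = 1.923×10^-3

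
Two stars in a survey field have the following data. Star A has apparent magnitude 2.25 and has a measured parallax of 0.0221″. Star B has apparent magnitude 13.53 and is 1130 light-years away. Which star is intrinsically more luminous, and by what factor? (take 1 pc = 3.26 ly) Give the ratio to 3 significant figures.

Star A is more luminous, by a factor of 554.

Star A: d = 1/p = 1/0.0221″ = 45.25 pc
Star A: M = m − 5 log₁₀ d + 5 = 2.25 − 5·1.6556 + 5 = -1.028
Star B: d = 1130 ly / 3.26 = 346.6 pc
Star B: M = m − 5 log₁₀ d + 5 = 13.53 − 5·2.5399 + 5 = 5.831
ΔM = M_A − M_B = -1.028 − (5.831) = -6.859; smaller M is more luminous → Star A.
L ratio = 10^(0.4 |ΔM|) = 10^2.743 = 554.0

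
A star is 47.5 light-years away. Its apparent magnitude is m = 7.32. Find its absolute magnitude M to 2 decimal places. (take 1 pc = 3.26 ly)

M ≈ 6.50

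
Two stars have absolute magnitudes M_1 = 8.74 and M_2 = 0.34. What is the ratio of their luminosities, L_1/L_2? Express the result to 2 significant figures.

ΔM = M_1 − M_2 = 8.40
L_1/L_2 = 10^(−0.4 ΔM) = 10^-3.360 = 4.365×10^-4

L_1/L_2 ≈ 4.4×10^-4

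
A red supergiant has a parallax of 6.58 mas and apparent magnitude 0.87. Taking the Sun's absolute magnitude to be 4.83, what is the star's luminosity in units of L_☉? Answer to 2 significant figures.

L/L_☉ ≈ 8900

d = 1/p = 1000/6.58 mas = 152.0 pc
M = m − 5 log₁₀ d + 5 = 0.87 − 5·2.1818 + 5 = -5.039
M − M_☉ = -5.039 − 4.83 = -9.869
L/L_☉ = 10^(−0.4 × -9.869) = 8862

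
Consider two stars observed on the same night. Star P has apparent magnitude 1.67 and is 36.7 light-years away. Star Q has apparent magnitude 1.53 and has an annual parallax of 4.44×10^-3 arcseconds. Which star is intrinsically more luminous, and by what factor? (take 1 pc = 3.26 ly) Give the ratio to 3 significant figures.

Star Q is more luminous, by a factor of 455.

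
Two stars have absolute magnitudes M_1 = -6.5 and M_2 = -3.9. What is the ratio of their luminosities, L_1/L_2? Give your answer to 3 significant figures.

L_1/L_2 ≈ 11.0

ΔM = M_1 − M_2 = -2.6
L_1/L_2 = 10^(−0.4 ΔM) = 10^1.040 = 10.96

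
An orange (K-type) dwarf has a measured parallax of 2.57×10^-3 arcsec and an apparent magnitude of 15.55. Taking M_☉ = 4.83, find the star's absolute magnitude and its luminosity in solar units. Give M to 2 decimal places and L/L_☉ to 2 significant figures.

M ≈ 7.60; L/L_☉ ≈ 0.078

d = 1/p = 1/2.57×10^-3″ = 389.1 pc
M = m − 5 log₁₀ d + 5 = 15.55 − 5·2.5901 + 5 = 7.600
M − M_☉ = 7.600 − 4.83 = 2.770
L/L_☉ = 10^(−0.4 × 2.770) = 0.07801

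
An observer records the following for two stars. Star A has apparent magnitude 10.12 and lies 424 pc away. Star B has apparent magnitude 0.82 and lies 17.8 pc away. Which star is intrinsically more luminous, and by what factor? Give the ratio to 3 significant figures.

Star A: M = m − 5 log₁₀ d + 5 = 10.12 − 5·2.6274 + 5 = 1.983
Star B: M = m − 5 log₁₀ d + 5 = 0.82 − 5·1.2504 + 5 = -0.432
ΔM = M_A − M_B = 1.983 − (-0.432) = 2.415; smaller M is more luminous → Star B.
L ratio = 10^(0.4 |ΔM|) = 10^0.966 = 9.249

Star B is more luminous, by a factor of 9.25.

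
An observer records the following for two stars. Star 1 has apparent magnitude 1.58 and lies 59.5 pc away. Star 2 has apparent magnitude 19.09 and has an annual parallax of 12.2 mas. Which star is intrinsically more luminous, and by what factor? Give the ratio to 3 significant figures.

Star 1 is more luminous, by a factor of 5.32×10^6.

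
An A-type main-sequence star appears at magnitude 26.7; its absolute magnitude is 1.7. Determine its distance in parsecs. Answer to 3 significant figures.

d ≈ 1.00×10^6 pc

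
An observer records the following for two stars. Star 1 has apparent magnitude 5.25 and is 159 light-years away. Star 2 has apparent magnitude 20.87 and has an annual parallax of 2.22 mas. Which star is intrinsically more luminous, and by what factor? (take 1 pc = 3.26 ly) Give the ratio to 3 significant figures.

Star 1 is more luminous, by a factor of 20800.

Star 1: d = 159 ly / 3.26 = 48.77 pc
Star 1: M = m − 5 log₁₀ d + 5 = 5.25 − 5·1.6882 + 5 = 1.809
Star 2: p = 2.22 mas = 2.22×10^-3″ → d = 1/p = 450.5 pc
Star 2: M = m − 5 log₁₀ d + 5 = 20.87 − 5·2.6536 + 5 = 12.602
ΔM = M_1 − M_2 = 1.809 − (12.602) = -10.793; smaller M is more luminous → Star 1.
L ratio = 10^(0.4 |ΔM|) = 10^4.317 = 20750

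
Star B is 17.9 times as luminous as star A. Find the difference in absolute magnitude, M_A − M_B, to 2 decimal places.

Pogson: ΔM = −2.5 log₁₀(ratio) = −2.5 log₁₀(17.9) = −2.5 × 1.2529 = -3.132
Star B is brighter so has the smaller magnitude: M_A − M_B is positive.

M_A − M_B ≈ 3.13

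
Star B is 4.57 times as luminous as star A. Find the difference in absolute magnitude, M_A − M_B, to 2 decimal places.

M_A − M_B ≈ 1.65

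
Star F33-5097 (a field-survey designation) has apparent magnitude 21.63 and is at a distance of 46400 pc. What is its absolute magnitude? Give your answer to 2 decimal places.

5 log₁₀(d/10 pc) = 5 log₁₀(46400) − 5 = 18.333
M = m − 5 log₁₀(d/10) = 21.63 − 18.333 = 3.297

M ≈ 3.30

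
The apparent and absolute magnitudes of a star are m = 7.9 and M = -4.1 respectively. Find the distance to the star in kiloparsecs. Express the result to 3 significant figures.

d ≈ 2.51 kpc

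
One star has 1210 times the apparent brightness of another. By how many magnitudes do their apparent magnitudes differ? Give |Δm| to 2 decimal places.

Pogson: Δm = −2.5 log₁₀(ratio) = −2.5 log₁₀(1210) = −2.5 × 3.0828 = -7.707

|Δm| ≈ 7.71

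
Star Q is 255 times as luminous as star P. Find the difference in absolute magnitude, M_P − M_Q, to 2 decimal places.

M_P − M_Q ≈ 6.02

Pogson: ΔM = −2.5 log₁₀(ratio) = −2.5 log₁₀(255) = −2.5 × 2.4065 = -6.016
Star Q is brighter so has the smaller magnitude: M_P − M_Q is positive.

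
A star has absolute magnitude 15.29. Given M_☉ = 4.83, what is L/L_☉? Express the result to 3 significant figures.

M − M_☉ = 15.29 − 4.83 = 10.460
L/L_☉ = 10^(−0.4 (M − M_☉)) = 10^-4.184 = 6.546×10^-5

L/L_☉ ≈ 6.55×10^-5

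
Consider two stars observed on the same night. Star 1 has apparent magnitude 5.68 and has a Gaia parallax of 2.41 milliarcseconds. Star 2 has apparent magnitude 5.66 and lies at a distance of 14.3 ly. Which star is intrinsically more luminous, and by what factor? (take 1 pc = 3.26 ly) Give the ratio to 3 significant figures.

Star 1 is more luminous, by a factor of 8780.

Star 1: p = 2.41 mas = 2.41×10^-3″ → d = 1/p = 414.9 pc
Star 1: M = m − 5 log₁₀ d + 5 = 5.68 − 5·2.6180 + 5 = -2.410
Star 2: d = 14.3 ly / 3.26 = 4.387 pc
Star 2: M = m − 5 log₁₀ d + 5 = 5.66 − 5·0.6421 + 5 = 7.449
ΔM = M_1 − M_2 = -2.410 − (7.449) = -9.859; smaller M is more luminous → Star 1.
L ratio = 10^(0.4 |ΔM|) = 10^3.944 = 8785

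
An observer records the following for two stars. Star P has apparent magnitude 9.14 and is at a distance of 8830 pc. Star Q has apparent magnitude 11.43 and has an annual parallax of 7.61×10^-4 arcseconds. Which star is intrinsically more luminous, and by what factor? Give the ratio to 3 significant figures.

Star P: M = m − 5 log₁₀ d + 5 = 9.14 − 5·3.9460 + 5 = -5.590
Star Q: d = 1/p = 1/7.61×10^-4″ = 1314 pc
Star Q: M = m − 5 log₁₀ d + 5 = 11.43 − 5·3.1186 + 5 = 0.837
ΔM = M_P − M_Q = -5.590 − (0.837) = -6.427; smaller M is more luminous → Star P.
L ratio = 10^(0.4 |ΔM|) = 10^2.571 = 372.1

Star P is more luminous, by a factor of 372.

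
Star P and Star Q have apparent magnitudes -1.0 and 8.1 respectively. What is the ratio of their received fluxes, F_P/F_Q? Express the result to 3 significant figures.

F_P/F_Q ≈ 4370

Magnitude difference = -9.1
Flux ratio = 10^(−0.4 Δm) = 10^(−0.4 × -9.1) = 10^3.640 = 4365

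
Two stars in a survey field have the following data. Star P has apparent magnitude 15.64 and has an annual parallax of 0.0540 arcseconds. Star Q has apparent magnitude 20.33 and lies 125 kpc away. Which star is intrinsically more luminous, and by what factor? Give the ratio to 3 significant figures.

Star Q is more luminous, by a factor of 606000.

Star P: d = 1/p = 1/0.0540″ = 18.52 pc
Star P: M = m − 5 log₁₀ d + 5 = 15.64 − 5·1.2676 + 5 = 14.302
Star Q: d = 125 kpc = 125000 pc
Star Q: M = m − 5 log₁₀ d + 5 = 20.33 − 5·5.0969 + 5 = -0.155
ΔM = M_P − M_Q = 14.302 − (-0.155) = 14.457; smaller M is more luminous → Star Q.
L ratio = 10^(0.4 |ΔM|) = 10^5.783 = 606200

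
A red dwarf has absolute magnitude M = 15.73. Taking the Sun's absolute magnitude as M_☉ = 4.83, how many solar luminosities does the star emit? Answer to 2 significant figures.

M − M_☉ = 15.73 − 4.83 = 10.900
L/L_☉ = 10^(−0.4 (M − M_☉)) = 10^-4.360 = 4.365×10^-5

L/L_☉ ≈ 4.4×10^-5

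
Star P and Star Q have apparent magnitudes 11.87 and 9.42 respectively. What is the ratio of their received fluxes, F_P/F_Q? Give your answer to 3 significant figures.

Δm = 11.87 − (9.42) = 2.45
Flux ratio = 10^(−0.4 Δm) = 10^(−0.4 × 2.45) = 10^-0.980 = 0.1047

F_P/F_Q ≈ 0.105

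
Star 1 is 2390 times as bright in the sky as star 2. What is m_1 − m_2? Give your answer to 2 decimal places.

Pogson: Δm = −2.5 log₁₀(ratio) = −2.5 log₁₀(2390) = −2.5 × 3.3784 = -8.446
Star 1 is brighter, so it has the smaller magnitude: the difference is negative.

m_1 − m_2 ≈ -8.45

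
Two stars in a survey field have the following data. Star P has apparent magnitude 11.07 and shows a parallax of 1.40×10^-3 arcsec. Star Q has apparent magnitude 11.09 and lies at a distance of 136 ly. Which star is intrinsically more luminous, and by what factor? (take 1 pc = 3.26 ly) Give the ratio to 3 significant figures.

Star P is more luminous, by a factor of 299.

Star P: d = 1/p = 1/1.40×10^-3″ = 714.3 pc
Star P: M = m − 5 log₁₀ d + 5 = 11.07 − 5·2.8539 + 5 = 1.801
Star Q: d = 136 ly / 3.26 = 41.72 pc
Star Q: M = m − 5 log₁₀ d + 5 = 11.09 − 5·1.6203 + 5 = 7.988
ΔM = M_P − M_Q = 1.801 − (7.988) = -6.188; smaller M is more luminous → Star P.
L ratio = 10^(0.4 |ΔM|) = 10^2.475 = 298.6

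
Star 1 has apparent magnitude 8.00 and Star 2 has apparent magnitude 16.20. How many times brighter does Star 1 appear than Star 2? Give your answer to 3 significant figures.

1910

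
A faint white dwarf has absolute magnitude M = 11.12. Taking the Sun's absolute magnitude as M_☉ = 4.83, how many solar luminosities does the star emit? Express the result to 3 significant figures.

L/L_☉ ≈ 3.05×10^-3

M − M_☉ = 11.12 − 4.83 = 6.290
L/L_☉ = 10^(−0.4 (M − M_☉)) = 10^-2.516 = 3.048×10^-3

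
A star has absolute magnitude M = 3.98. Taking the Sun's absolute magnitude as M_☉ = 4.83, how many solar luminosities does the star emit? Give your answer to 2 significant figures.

M − M_☉ = 3.98 − 4.83 = -0.850
L/L_☉ = 10^(−0.4 (M − M_☉)) = 10^0.340 = 2.188

L/L_☉ ≈ 2.2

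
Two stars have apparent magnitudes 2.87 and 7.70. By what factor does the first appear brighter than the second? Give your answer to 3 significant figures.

Δm = 2.87 − (7.70) = -4.83
Flux ratio = 10^(−0.4 Δm) = 10^(−0.4 × -4.83) = 10^1.932 = 85.51

85.5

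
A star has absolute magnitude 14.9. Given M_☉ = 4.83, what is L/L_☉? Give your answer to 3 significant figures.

L/L_☉ ≈ 9.38×10^-5

M − M_☉ = 14.9 − 4.83 = 10.070
L/L_☉ = 10^(−0.4 (M − M_☉)) = 10^-4.028 = 9.376×10^-5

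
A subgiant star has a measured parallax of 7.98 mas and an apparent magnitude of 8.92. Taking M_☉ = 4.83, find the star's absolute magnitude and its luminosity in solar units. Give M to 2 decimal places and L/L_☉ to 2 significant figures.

d = 1/p = 1000/7.98 mas = 125.3 pc
M = m − 5 log₁₀ d + 5 = 8.92 − 5·2.0980 + 5 = 3.430
M − M_☉ = 3.430 − 4.83 = -1.400
L/L_☉ = 10^(−0.4 × -1.400) = 3.631

M ≈ 3.43; L/L_☉ ≈ 3.6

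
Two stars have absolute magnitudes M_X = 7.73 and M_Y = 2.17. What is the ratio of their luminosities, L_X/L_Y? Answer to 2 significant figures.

L_X/L_Y ≈ 6.0×10^-3

ΔM = M_X − M_Y = 5.56
L_X/L_Y = 10^(−0.4 ΔM) = 10^-2.224 = 5.970×10^-3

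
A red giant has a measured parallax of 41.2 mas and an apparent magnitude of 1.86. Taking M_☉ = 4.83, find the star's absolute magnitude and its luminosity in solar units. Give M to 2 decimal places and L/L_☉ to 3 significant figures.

M ≈ -0.07; L/L_☉ ≈ 90.8

d = 1/p = 1000/41.2 mas = 24.27 pc
M = m − 5 log₁₀ d + 5 = 1.86 − 5·1.3851 + 5 = -0.066
M − M_☉ = -0.066 − 4.83 = -4.896
L/L_☉ = 10^(−0.4 × -4.896) = 90.83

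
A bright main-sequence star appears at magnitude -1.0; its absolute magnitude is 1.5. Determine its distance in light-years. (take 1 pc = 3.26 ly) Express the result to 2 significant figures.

μ = m − M = -2.500
m − M = 5 log₁₀ d − 5
log₁₀ d = (m − M)/5 + 1 = 0.5000
d = 10^0.5000 = 3.162 pc
= 10.31 ly

d ≈ 10 ly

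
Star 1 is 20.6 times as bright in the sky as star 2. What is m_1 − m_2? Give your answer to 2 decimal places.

Pogson: Δm = −2.5 log₁₀(ratio) = −2.5 log₁₀(20.6) = −2.5 × 1.3139 = -3.285
Star 1 is brighter, so it has the smaller magnitude: the difference is negative.

m_1 − m_2 ≈ -3.28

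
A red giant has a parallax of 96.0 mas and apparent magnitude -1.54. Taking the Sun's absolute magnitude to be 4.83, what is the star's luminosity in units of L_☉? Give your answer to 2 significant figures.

L/L_☉ ≈ 380

d = 1/p = 1000/96.0 mas = 10.42 pc
M = m − 5 log₁₀ d + 5 = -1.54 − 5·1.0177 + 5 = -1.629
M − M_☉ = -1.629 − 4.83 = -6.459
L/L_☉ = 10^(−0.4 × -6.459) = 383.2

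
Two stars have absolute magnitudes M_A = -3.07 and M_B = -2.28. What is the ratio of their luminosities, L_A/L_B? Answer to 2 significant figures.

L_A/L_B ≈ 2.1

ΔM = M_A − M_B = -0.79
L_A/L_B = 10^(−0.4 ΔM) = 10^0.316 = 2.070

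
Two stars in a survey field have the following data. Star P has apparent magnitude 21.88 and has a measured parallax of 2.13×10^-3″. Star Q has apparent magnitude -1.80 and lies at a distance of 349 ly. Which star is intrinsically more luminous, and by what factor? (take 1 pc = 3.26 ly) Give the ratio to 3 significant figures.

Star P: d = 1/p = 1/2.13×10^-3″ = 469.5 pc
Star P: M = m − 5 log₁₀ d + 5 = 21.88 − 5·2.6716 + 5 = 13.522
Star Q: d = 349 ly / 3.26 = 107.1 pc
Star Q: M = m − 5 log₁₀ d + 5 = -1.80 − 5·2.0296 + 5 = -6.948
ΔM = M_P − M_Q = 13.522 − (-6.948) = 20.470; smaller M is more luminous → Star Q.
L ratio = 10^(0.4 |ΔM|) = 10^8.188 = 1.542×10^8

Star Q is more luminous, by a factor of 1.54×10^8.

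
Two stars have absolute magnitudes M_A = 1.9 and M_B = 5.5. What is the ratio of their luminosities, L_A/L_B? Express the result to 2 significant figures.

ΔM = M_A − M_B = -3.6
L_A/L_B = 10^(−0.4 ΔM) = 10^1.440 = 27.54

L_A/L_B ≈ 28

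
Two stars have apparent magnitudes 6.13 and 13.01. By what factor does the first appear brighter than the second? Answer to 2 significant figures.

Δm = 6.13 − (13.01) = -6.88
Flux ratio = 10^(−0.4 Δm) = 10^(−0.4 × -6.88) = 10^2.752 = 564.9

560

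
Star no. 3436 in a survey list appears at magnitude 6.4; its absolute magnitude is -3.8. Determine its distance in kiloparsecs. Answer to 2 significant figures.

d ≈ 1.1 kpc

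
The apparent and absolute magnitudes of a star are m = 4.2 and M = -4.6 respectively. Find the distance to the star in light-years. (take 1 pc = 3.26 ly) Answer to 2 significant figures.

μ = m − M = 8.800
m − M = 5 log₁₀ d − 5
log₁₀ d = (m − M)/5 + 1 = 2.7600
d = 10^2.7600 = 575.4 pc
= 1876 ly

d ≈ 1900 ly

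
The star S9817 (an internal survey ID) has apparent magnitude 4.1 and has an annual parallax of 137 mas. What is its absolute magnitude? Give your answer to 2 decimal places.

M ≈ 4.78

p = 137 mas = 0.137″ → d = 1/p = 7.299 pc
5 log₁₀(d/10 pc) = 5 log₁₀(7.299) − 5 = -0.684
M = m − 5 log₁₀(d/10) = 4.1 + 0.684 = 4.784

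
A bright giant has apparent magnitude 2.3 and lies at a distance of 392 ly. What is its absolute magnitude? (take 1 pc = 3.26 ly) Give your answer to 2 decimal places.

M ≈ -3.10

d = 392 ly / 3.26 = 120.2 pc
5 log₁₀(d/10 pc) = 5 log₁₀(120.2) − 5 = 5.400
M = m − 5 log₁₀(d/10) = 2.3 − 5.400 = -3.100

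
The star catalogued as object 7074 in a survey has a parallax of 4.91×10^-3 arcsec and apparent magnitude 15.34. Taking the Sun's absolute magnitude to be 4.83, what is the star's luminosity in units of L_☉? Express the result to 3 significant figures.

d = 1/p = 1/4.91×10^-3″ = 203.7 pc
M = m − 5 log₁₀ d + 5 = 15.34 − 5·2.3089 + 5 = 8.795
M − M_☉ = 8.795 − 4.83 = 3.965
L/L_☉ = 10^(−0.4 × 3.965) = 0.02593

L/L_☉ ≈ 0.0259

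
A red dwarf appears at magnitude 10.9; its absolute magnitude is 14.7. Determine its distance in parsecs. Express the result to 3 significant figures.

d ≈ 1.74 pc

μ = m − M = -3.800
m − M = 5 log₁₀ d − 5
log₁₀ d = (m − M)/5 + 1 = 0.2400
d = 10^0.2400 = 1.738 pc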